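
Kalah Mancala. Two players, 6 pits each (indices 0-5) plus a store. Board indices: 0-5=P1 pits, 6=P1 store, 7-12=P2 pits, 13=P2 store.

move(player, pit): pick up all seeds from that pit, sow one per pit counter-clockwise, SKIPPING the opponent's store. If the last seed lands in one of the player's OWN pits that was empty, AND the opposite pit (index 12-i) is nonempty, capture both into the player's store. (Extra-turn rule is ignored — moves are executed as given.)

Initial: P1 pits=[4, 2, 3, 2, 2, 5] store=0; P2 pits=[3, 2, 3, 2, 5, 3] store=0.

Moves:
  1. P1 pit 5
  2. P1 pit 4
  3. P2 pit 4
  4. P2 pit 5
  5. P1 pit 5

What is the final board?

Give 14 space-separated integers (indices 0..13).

Answer: 6 4 5 2 0 0 3 4 3 4 3 0 0 2

Derivation:
Move 1: P1 pit5 -> P1=[4,2,3,2,2,0](1) P2=[4,3,4,3,5,3](0)
Move 2: P1 pit4 -> P1=[4,2,3,2,0,1](2) P2=[4,3,4,3,5,3](0)
Move 3: P2 pit4 -> P1=[5,3,4,2,0,1](2) P2=[4,3,4,3,0,4](1)
Move 4: P2 pit5 -> P1=[6,4,5,2,0,1](2) P2=[4,3,4,3,0,0](2)
Move 5: P1 pit5 -> P1=[6,4,5,2,0,0](3) P2=[4,3,4,3,0,0](2)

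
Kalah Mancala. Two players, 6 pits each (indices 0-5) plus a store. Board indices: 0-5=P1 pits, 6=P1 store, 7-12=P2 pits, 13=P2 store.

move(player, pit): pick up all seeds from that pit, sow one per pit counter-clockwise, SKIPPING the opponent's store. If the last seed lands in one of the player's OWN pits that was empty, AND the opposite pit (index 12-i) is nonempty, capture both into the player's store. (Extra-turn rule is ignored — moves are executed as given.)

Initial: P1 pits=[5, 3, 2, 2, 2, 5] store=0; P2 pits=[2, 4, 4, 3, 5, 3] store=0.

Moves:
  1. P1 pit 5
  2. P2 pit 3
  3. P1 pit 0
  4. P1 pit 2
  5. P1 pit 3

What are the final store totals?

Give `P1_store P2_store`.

Answer: 3 1

Derivation:
Move 1: P1 pit5 -> P1=[5,3,2,2,2,0](1) P2=[3,5,5,4,5,3](0)
Move 2: P2 pit3 -> P1=[6,3,2,2,2,0](1) P2=[3,5,5,0,6,4](1)
Move 3: P1 pit0 -> P1=[0,4,3,3,3,1](2) P2=[3,5,5,0,6,4](1)
Move 4: P1 pit2 -> P1=[0,4,0,4,4,2](2) P2=[3,5,5,0,6,4](1)
Move 5: P1 pit3 -> P1=[0,4,0,0,5,3](3) P2=[4,5,5,0,6,4](1)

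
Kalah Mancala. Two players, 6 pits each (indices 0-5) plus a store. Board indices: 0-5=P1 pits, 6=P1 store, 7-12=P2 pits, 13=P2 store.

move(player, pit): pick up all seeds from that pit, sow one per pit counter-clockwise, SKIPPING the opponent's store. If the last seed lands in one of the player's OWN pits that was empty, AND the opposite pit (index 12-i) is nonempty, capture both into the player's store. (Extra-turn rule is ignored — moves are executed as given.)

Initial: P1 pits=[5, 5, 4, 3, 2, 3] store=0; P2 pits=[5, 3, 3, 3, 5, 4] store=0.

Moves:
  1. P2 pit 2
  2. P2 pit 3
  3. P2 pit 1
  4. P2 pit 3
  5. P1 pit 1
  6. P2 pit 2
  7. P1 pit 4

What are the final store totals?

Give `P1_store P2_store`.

Answer: 2 7

Derivation:
Move 1: P2 pit2 -> P1=[5,5,4,3,2,3](0) P2=[5,3,0,4,6,5](0)
Move 2: P2 pit3 -> P1=[6,5,4,3,2,3](0) P2=[5,3,0,0,7,6](1)
Move 3: P2 pit1 -> P1=[6,5,4,3,2,3](0) P2=[5,0,1,1,8,6](1)
Move 4: P2 pit3 -> P1=[6,5,4,3,2,3](0) P2=[5,0,1,0,9,6](1)
Move 5: P1 pit1 -> P1=[6,0,5,4,3,4](1) P2=[5,0,1,0,9,6](1)
Move 6: P2 pit2 -> P1=[6,0,0,4,3,4](1) P2=[5,0,0,0,9,6](7)
Move 7: P1 pit4 -> P1=[6,0,0,4,0,5](2) P2=[6,0,0,0,9,6](7)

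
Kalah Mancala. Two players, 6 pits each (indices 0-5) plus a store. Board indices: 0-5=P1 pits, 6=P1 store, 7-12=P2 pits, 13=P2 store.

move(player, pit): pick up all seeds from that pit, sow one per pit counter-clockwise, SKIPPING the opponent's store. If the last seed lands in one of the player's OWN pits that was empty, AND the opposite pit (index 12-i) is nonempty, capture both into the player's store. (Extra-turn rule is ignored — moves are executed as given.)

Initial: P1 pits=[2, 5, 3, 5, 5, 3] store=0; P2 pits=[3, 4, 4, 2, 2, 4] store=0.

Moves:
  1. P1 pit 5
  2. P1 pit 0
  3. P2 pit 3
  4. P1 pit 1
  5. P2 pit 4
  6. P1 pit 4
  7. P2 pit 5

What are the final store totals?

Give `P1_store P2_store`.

Move 1: P1 pit5 -> P1=[2,5,3,5,5,0](1) P2=[4,5,4,2,2,4](0)
Move 2: P1 pit0 -> P1=[0,6,4,5,5,0](1) P2=[4,5,4,2,2,4](0)
Move 3: P2 pit3 -> P1=[0,6,4,5,5,0](1) P2=[4,5,4,0,3,5](0)
Move 4: P1 pit1 -> P1=[0,0,5,6,6,1](2) P2=[5,5,4,0,3,5](0)
Move 5: P2 pit4 -> P1=[1,0,5,6,6,1](2) P2=[5,5,4,0,0,6](1)
Move 6: P1 pit4 -> P1=[1,0,5,6,0,2](3) P2=[6,6,5,1,0,6](1)
Move 7: P2 pit5 -> P1=[2,1,6,7,1,2](3) P2=[6,6,5,1,0,0](2)

Answer: 3 2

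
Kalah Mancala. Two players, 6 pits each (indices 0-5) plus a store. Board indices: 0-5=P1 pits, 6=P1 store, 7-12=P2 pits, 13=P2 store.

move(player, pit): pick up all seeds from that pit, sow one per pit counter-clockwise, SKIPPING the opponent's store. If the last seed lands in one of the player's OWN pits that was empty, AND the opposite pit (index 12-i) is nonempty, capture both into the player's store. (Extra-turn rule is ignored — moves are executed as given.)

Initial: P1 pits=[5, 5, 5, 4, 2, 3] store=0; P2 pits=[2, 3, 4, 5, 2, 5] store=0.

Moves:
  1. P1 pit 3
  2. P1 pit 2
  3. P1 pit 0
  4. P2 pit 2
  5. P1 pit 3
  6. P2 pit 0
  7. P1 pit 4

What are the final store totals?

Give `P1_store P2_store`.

Move 1: P1 pit3 -> P1=[5,5,5,0,3,4](1) P2=[3,3,4,5,2,5](0)
Move 2: P1 pit2 -> P1=[5,5,0,1,4,5](2) P2=[4,3,4,5,2,5](0)
Move 3: P1 pit0 -> P1=[0,6,1,2,5,6](2) P2=[4,3,4,5,2,5](0)
Move 4: P2 pit2 -> P1=[0,6,1,2,5,6](2) P2=[4,3,0,6,3,6](1)
Move 5: P1 pit3 -> P1=[0,6,1,0,6,7](2) P2=[4,3,0,6,3,6](1)
Move 6: P2 pit0 -> P1=[0,6,1,0,6,7](2) P2=[0,4,1,7,4,6](1)
Move 7: P1 pit4 -> P1=[0,6,1,0,0,8](3) P2=[1,5,2,8,4,6](1)

Answer: 3 1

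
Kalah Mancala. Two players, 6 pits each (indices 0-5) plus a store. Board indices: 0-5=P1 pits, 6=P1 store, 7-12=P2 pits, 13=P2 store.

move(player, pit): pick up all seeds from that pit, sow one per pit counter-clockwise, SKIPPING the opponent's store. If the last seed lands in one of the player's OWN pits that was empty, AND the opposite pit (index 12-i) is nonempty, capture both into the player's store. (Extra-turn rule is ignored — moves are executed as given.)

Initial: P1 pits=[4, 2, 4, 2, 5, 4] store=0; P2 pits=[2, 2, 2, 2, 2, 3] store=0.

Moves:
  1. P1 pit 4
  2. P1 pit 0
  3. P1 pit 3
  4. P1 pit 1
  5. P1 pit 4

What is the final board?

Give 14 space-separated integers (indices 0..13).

Answer: 0 0 6 1 0 7 7 3 0 3 2 2 3 0

Derivation:
Move 1: P1 pit4 -> P1=[4,2,4,2,0,5](1) P2=[3,3,3,2,2,3](0)
Move 2: P1 pit0 -> P1=[0,3,5,3,0,5](5) P2=[3,0,3,2,2,3](0)
Move 3: P1 pit3 -> P1=[0,3,5,0,1,6](6) P2=[3,0,3,2,2,3](0)
Move 4: P1 pit1 -> P1=[0,0,6,1,2,6](6) P2=[3,0,3,2,2,3](0)
Move 5: P1 pit4 -> P1=[0,0,6,1,0,7](7) P2=[3,0,3,2,2,3](0)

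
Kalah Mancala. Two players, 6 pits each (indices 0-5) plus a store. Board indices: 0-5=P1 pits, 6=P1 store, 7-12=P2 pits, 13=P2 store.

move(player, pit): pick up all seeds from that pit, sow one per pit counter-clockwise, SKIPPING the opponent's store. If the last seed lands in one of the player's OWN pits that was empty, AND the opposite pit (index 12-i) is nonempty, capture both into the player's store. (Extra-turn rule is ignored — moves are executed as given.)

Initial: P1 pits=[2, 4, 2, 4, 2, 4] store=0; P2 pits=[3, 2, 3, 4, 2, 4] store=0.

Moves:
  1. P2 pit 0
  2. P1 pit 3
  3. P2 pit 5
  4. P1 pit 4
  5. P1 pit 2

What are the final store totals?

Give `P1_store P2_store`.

Move 1: P2 pit0 -> P1=[2,4,2,4,2,4](0) P2=[0,3,4,5,2,4](0)
Move 2: P1 pit3 -> P1=[2,4,2,0,3,5](1) P2=[1,3,4,5,2,4](0)
Move 3: P2 pit5 -> P1=[3,5,3,0,3,5](1) P2=[1,3,4,5,2,0](1)
Move 4: P1 pit4 -> P1=[3,5,3,0,0,6](2) P2=[2,3,4,5,2,0](1)
Move 5: P1 pit2 -> P1=[3,5,0,1,1,7](2) P2=[2,3,4,5,2,0](1)

Answer: 2 1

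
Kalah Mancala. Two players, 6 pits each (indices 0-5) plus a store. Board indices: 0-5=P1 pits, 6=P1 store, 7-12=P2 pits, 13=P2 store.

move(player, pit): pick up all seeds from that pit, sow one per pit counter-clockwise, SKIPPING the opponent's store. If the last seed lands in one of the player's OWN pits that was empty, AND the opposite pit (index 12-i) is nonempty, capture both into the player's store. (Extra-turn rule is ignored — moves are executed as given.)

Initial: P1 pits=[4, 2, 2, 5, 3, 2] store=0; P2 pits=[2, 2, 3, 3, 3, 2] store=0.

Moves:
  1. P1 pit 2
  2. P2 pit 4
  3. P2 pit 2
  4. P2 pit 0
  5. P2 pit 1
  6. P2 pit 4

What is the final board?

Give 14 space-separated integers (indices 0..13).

Answer: 5 2 0 0 4 2 0 0 0 1 5 0 5 9

Derivation:
Move 1: P1 pit2 -> P1=[4,2,0,6,4,2](0) P2=[2,2,3,3,3,2](0)
Move 2: P2 pit4 -> P1=[5,2,0,6,4,2](0) P2=[2,2,3,3,0,3](1)
Move 3: P2 pit2 -> P1=[5,2,0,6,4,2](0) P2=[2,2,0,4,1,4](1)
Move 4: P2 pit0 -> P1=[5,2,0,0,4,2](0) P2=[0,3,0,4,1,4](8)
Move 5: P2 pit1 -> P1=[5,2,0,0,4,2](0) P2=[0,0,1,5,2,4](8)
Move 6: P2 pit4 -> P1=[5,2,0,0,4,2](0) P2=[0,0,1,5,0,5](9)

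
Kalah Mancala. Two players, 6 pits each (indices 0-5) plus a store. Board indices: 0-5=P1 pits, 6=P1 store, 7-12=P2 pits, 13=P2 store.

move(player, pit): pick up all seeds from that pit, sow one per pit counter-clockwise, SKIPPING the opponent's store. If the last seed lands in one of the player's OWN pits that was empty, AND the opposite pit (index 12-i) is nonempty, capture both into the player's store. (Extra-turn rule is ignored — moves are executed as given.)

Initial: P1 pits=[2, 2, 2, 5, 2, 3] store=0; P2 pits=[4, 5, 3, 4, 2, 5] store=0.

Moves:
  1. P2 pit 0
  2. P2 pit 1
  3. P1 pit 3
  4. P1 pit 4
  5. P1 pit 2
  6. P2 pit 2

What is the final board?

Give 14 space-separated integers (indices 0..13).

Move 1: P2 pit0 -> P1=[2,2,2,5,2,3](0) P2=[0,6,4,5,3,5](0)
Move 2: P2 pit1 -> P1=[3,2,2,5,2,3](0) P2=[0,0,5,6,4,6](1)
Move 3: P1 pit3 -> P1=[3,2,2,0,3,4](1) P2=[1,1,5,6,4,6](1)
Move 4: P1 pit4 -> P1=[3,2,2,0,0,5](2) P2=[2,1,5,6,4,6](1)
Move 5: P1 pit2 -> P1=[3,2,0,1,0,5](4) P2=[2,0,5,6,4,6](1)
Move 6: P2 pit2 -> P1=[4,2,0,1,0,5](4) P2=[2,0,0,7,5,7](2)

Answer: 4 2 0 1 0 5 4 2 0 0 7 5 7 2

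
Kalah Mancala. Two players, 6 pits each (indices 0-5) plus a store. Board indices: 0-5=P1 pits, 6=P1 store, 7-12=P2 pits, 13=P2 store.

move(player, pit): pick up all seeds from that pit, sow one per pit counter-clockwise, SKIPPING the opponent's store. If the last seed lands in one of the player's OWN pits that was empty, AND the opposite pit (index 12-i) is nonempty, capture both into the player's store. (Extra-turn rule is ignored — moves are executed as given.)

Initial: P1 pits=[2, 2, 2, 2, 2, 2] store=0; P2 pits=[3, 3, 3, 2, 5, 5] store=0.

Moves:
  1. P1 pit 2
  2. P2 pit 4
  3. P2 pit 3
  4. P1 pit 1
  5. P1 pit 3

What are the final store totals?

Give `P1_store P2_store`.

Answer: 1 1

Derivation:
Move 1: P1 pit2 -> P1=[2,2,0,3,3,2](0) P2=[3,3,3,2,5,5](0)
Move 2: P2 pit4 -> P1=[3,3,1,3,3,2](0) P2=[3,3,3,2,0,6](1)
Move 3: P2 pit3 -> P1=[3,3,1,3,3,2](0) P2=[3,3,3,0,1,7](1)
Move 4: P1 pit1 -> P1=[3,0,2,4,4,2](0) P2=[3,3,3,0,1,7](1)
Move 5: P1 pit3 -> P1=[3,0,2,0,5,3](1) P2=[4,3,3,0,1,7](1)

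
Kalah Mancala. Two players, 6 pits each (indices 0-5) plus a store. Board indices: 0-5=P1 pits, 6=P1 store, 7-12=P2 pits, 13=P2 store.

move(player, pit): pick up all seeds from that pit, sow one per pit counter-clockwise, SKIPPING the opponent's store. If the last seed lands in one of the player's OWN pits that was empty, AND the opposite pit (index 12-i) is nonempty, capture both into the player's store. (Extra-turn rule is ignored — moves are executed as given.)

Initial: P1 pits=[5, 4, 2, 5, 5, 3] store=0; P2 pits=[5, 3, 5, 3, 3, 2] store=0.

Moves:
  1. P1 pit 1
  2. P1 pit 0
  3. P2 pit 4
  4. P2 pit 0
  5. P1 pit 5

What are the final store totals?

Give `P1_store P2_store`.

Move 1: P1 pit1 -> P1=[5,0,3,6,6,4](0) P2=[5,3,5,3,3,2](0)
Move 2: P1 pit0 -> P1=[0,1,4,7,7,5](0) P2=[5,3,5,3,3,2](0)
Move 3: P2 pit4 -> P1=[1,1,4,7,7,5](0) P2=[5,3,5,3,0,3](1)
Move 4: P2 pit0 -> P1=[1,1,4,7,7,5](0) P2=[0,4,6,4,1,4](1)
Move 5: P1 pit5 -> P1=[1,1,4,7,7,0](1) P2=[1,5,7,5,1,4](1)

Answer: 1 1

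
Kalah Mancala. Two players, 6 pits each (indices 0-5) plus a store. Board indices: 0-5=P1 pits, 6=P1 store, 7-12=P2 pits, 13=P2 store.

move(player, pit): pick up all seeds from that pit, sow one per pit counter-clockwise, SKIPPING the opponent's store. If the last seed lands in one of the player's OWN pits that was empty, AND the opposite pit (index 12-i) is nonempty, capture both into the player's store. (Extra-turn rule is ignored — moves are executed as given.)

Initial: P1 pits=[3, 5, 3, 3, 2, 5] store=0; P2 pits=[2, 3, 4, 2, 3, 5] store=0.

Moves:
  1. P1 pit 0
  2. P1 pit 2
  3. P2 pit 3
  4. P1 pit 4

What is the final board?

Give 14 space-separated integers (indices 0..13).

Move 1: P1 pit0 -> P1=[0,6,4,4,2,5](0) P2=[2,3,4,2,3,5](0)
Move 2: P1 pit2 -> P1=[0,6,0,5,3,6](1) P2=[2,3,4,2,3,5](0)
Move 3: P2 pit3 -> P1=[0,6,0,5,3,6](1) P2=[2,3,4,0,4,6](0)
Move 4: P1 pit4 -> P1=[0,6,0,5,0,7](2) P2=[3,3,4,0,4,6](0)

Answer: 0 6 0 5 0 7 2 3 3 4 0 4 6 0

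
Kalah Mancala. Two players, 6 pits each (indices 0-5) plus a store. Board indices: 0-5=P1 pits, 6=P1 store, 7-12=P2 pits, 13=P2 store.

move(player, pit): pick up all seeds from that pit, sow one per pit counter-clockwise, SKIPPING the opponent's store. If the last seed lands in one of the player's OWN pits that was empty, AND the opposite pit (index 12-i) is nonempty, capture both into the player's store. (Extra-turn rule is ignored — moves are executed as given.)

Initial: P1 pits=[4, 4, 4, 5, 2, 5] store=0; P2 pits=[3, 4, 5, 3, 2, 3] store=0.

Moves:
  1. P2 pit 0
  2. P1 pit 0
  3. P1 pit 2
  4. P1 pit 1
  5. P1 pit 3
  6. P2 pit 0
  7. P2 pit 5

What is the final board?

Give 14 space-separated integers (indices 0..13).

Move 1: P2 pit0 -> P1=[4,4,4,5,2,5](0) P2=[0,5,6,4,2,3](0)
Move 2: P1 pit0 -> P1=[0,5,5,6,3,5](0) P2=[0,5,6,4,2,3](0)
Move 3: P1 pit2 -> P1=[0,5,0,7,4,6](1) P2=[1,5,6,4,2,3](0)
Move 4: P1 pit1 -> P1=[0,0,1,8,5,7](2) P2=[1,5,6,4,2,3](0)
Move 5: P1 pit3 -> P1=[0,0,1,0,6,8](3) P2=[2,6,7,5,3,3](0)
Move 6: P2 pit0 -> P1=[0,0,1,0,6,8](3) P2=[0,7,8,5,3,3](0)
Move 7: P2 pit5 -> P1=[1,1,1,0,6,8](3) P2=[0,7,8,5,3,0](1)

Answer: 1 1 1 0 6 8 3 0 7 8 5 3 0 1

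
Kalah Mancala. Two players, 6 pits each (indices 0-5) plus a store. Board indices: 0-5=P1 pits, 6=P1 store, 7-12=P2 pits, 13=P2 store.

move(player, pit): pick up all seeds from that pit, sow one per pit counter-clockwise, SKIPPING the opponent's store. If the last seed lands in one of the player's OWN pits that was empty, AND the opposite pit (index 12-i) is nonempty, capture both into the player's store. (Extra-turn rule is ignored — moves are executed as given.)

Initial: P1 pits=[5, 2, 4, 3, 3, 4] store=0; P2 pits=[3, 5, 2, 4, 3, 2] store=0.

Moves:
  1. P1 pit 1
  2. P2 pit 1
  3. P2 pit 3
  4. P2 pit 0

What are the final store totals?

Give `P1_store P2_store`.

Move 1: P1 pit1 -> P1=[5,0,5,4,3,4](0) P2=[3,5,2,4,3,2](0)
Move 2: P2 pit1 -> P1=[5,0,5,4,3,4](0) P2=[3,0,3,5,4,3](1)
Move 3: P2 pit3 -> P1=[6,1,5,4,3,4](0) P2=[3,0,3,0,5,4](2)
Move 4: P2 pit0 -> P1=[6,1,0,4,3,4](0) P2=[0,1,4,0,5,4](8)

Answer: 0 8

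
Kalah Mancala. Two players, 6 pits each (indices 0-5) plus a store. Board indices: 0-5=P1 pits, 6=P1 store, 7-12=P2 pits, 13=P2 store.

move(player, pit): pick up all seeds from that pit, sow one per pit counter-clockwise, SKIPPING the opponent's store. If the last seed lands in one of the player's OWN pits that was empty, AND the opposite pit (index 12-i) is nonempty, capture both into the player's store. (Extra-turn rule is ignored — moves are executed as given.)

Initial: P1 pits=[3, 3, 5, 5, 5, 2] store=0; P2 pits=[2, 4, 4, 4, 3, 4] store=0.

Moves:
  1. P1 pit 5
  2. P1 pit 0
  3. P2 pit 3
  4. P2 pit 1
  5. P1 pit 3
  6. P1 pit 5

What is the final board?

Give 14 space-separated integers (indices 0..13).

Move 1: P1 pit5 -> P1=[3,3,5,5,5,0](1) P2=[3,4,4,4,3,4](0)
Move 2: P1 pit0 -> P1=[0,4,6,6,5,0](1) P2=[3,4,4,4,3,4](0)
Move 3: P2 pit3 -> P1=[1,4,6,6,5,0](1) P2=[3,4,4,0,4,5](1)
Move 4: P2 pit1 -> P1=[1,4,6,6,5,0](1) P2=[3,0,5,1,5,6](1)
Move 5: P1 pit3 -> P1=[1,4,6,0,6,1](2) P2=[4,1,6,1,5,6](1)
Move 6: P1 pit5 -> P1=[1,4,6,0,6,0](3) P2=[4,1,6,1,5,6](1)

Answer: 1 4 6 0 6 0 3 4 1 6 1 5 6 1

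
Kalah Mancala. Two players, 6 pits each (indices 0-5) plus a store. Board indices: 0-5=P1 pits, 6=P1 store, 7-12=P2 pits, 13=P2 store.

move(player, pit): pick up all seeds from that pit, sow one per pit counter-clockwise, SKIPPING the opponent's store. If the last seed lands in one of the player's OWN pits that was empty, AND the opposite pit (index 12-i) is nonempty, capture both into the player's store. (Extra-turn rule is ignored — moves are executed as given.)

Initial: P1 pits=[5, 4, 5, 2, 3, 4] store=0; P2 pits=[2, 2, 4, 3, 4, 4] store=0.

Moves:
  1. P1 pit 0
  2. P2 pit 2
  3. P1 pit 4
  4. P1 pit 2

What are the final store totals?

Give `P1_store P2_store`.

Move 1: P1 pit0 -> P1=[0,5,6,3,4,5](0) P2=[2,2,4,3,4,4](0)
Move 2: P2 pit2 -> P1=[0,5,6,3,4,5](0) P2=[2,2,0,4,5,5](1)
Move 3: P1 pit4 -> P1=[0,5,6,3,0,6](1) P2=[3,3,0,4,5,5](1)
Move 4: P1 pit2 -> P1=[0,5,0,4,1,7](2) P2=[4,4,0,4,5,5](1)

Answer: 2 1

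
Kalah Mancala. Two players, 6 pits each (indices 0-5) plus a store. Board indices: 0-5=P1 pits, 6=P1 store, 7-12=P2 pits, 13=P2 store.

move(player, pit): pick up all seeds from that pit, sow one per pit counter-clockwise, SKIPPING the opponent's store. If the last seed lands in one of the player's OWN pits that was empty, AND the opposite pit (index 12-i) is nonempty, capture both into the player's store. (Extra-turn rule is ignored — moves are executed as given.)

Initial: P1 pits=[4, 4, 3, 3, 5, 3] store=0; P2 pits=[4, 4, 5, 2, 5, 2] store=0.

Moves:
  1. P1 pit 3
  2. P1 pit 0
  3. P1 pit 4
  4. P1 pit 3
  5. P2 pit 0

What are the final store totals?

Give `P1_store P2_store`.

Answer: 8 0

Derivation:
Move 1: P1 pit3 -> P1=[4,4,3,0,6,4](1) P2=[4,4,5,2,5,2](0)
Move 2: P1 pit0 -> P1=[0,5,4,1,7,4](1) P2=[4,4,5,2,5,2](0)
Move 3: P1 pit4 -> P1=[0,5,4,1,0,5](2) P2=[5,5,6,3,6,2](0)
Move 4: P1 pit3 -> P1=[0,5,4,0,0,5](8) P2=[5,0,6,3,6,2](0)
Move 5: P2 pit0 -> P1=[0,5,4,0,0,5](8) P2=[0,1,7,4,7,3](0)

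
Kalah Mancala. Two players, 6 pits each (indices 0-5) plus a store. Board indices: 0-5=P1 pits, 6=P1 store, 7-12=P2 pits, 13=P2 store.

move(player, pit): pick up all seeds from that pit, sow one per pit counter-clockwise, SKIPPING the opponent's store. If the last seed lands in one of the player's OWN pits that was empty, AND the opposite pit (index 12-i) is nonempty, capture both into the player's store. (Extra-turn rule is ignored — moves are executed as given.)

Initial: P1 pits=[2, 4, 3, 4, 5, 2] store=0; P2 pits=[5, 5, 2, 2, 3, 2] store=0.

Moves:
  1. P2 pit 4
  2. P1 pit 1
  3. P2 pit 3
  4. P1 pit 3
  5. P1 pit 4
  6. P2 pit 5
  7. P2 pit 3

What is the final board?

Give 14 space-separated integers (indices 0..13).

Move 1: P2 pit4 -> P1=[3,4,3,4,5,2](0) P2=[5,5,2,2,0,3](1)
Move 2: P1 pit1 -> P1=[3,0,4,5,6,3](0) P2=[5,5,2,2,0,3](1)
Move 3: P2 pit3 -> P1=[3,0,4,5,6,3](0) P2=[5,5,2,0,1,4](1)
Move 4: P1 pit3 -> P1=[3,0,4,0,7,4](1) P2=[6,6,2,0,1,4](1)
Move 5: P1 pit4 -> P1=[3,0,4,0,0,5](2) P2=[7,7,3,1,2,4](1)
Move 6: P2 pit5 -> P1=[4,1,5,0,0,5](2) P2=[7,7,3,1,2,0](2)
Move 7: P2 pit3 -> P1=[4,1,5,0,0,5](2) P2=[7,7,3,0,3,0](2)

Answer: 4 1 5 0 0 5 2 7 7 3 0 3 0 2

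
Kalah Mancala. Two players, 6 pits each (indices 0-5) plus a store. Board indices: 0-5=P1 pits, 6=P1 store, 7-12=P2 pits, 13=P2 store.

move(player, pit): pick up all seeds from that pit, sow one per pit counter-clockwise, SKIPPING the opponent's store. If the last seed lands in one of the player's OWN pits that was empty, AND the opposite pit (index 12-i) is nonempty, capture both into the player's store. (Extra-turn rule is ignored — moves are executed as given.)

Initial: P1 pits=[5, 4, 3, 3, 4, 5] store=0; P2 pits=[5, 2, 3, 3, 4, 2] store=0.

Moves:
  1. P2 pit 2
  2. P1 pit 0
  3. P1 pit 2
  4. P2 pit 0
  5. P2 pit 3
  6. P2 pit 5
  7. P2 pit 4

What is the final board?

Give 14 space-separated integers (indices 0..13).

Answer: 3 8 2 7 7 7 1 0 3 1 0 0 1 3

Derivation:
Move 1: P2 pit2 -> P1=[5,4,3,3,4,5](0) P2=[5,2,0,4,5,3](0)
Move 2: P1 pit0 -> P1=[0,5,4,4,5,6](0) P2=[5,2,0,4,5,3](0)
Move 3: P1 pit2 -> P1=[0,5,0,5,6,7](1) P2=[5,2,0,4,5,3](0)
Move 4: P2 pit0 -> P1=[0,5,0,5,6,7](1) P2=[0,3,1,5,6,4](0)
Move 5: P2 pit3 -> P1=[1,6,0,5,6,7](1) P2=[0,3,1,0,7,5](1)
Move 6: P2 pit5 -> P1=[2,7,1,6,6,7](1) P2=[0,3,1,0,7,0](2)
Move 7: P2 pit4 -> P1=[3,8,2,7,7,7](1) P2=[0,3,1,0,0,1](3)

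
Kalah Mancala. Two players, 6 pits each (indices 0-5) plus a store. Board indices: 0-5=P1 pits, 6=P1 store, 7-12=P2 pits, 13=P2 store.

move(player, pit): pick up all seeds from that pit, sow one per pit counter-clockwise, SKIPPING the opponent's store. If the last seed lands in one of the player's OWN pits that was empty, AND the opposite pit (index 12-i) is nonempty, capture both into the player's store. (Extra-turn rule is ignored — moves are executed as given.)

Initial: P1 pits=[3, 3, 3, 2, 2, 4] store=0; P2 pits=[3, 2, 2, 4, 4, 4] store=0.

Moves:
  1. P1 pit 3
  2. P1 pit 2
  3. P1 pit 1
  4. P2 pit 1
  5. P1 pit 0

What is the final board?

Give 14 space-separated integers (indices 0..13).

Move 1: P1 pit3 -> P1=[3,3,3,0,3,5](0) P2=[3,2,2,4,4,4](0)
Move 2: P1 pit2 -> P1=[3,3,0,1,4,6](0) P2=[3,2,2,4,4,4](0)
Move 3: P1 pit1 -> P1=[3,0,1,2,5,6](0) P2=[3,2,2,4,4,4](0)
Move 4: P2 pit1 -> P1=[3,0,1,2,5,6](0) P2=[3,0,3,5,4,4](0)
Move 5: P1 pit0 -> P1=[0,1,2,3,5,6](0) P2=[3,0,3,5,4,4](0)

Answer: 0 1 2 3 5 6 0 3 0 3 5 4 4 0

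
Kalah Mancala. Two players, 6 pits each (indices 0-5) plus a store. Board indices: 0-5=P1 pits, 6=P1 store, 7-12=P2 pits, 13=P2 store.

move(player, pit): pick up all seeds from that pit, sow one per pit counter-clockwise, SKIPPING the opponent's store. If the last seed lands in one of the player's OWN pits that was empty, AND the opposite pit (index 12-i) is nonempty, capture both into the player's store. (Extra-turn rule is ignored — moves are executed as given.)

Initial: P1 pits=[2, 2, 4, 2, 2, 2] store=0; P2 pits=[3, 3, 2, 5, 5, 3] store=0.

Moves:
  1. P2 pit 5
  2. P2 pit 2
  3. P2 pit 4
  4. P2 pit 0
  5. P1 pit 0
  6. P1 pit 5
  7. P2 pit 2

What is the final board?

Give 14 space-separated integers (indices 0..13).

Answer: 0 5 6 4 3 0 1 1 4 0 8 0 1 2

Derivation:
Move 1: P2 pit5 -> P1=[3,3,4,2,2,2](0) P2=[3,3,2,5,5,0](1)
Move 2: P2 pit2 -> P1=[3,3,4,2,2,2](0) P2=[3,3,0,6,6,0](1)
Move 3: P2 pit4 -> P1=[4,4,5,3,2,2](0) P2=[3,3,0,6,0,1](2)
Move 4: P2 pit0 -> P1=[4,4,5,3,2,2](0) P2=[0,4,1,7,0,1](2)
Move 5: P1 pit0 -> P1=[0,5,6,4,3,2](0) P2=[0,4,1,7,0,1](2)
Move 6: P1 pit5 -> P1=[0,5,6,4,3,0](1) P2=[1,4,1,7,0,1](2)
Move 7: P2 pit2 -> P1=[0,5,6,4,3,0](1) P2=[1,4,0,8,0,1](2)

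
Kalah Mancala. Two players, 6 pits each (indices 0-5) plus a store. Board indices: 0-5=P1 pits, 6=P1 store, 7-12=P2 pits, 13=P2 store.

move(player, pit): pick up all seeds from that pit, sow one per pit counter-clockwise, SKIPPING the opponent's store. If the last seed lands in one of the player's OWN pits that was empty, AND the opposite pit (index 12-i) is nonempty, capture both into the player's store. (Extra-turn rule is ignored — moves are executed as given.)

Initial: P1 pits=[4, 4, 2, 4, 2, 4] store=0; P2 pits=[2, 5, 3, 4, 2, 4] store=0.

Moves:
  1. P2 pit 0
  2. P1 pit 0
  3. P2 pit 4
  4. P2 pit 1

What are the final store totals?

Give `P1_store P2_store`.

Move 1: P2 pit0 -> P1=[4,4,2,4,2,4](0) P2=[0,6,4,4,2,4](0)
Move 2: P1 pit0 -> P1=[0,5,3,5,3,4](0) P2=[0,6,4,4,2,4](0)
Move 3: P2 pit4 -> P1=[0,5,3,5,3,4](0) P2=[0,6,4,4,0,5](1)
Move 4: P2 pit1 -> P1=[1,5,3,5,3,4](0) P2=[0,0,5,5,1,6](2)

Answer: 0 2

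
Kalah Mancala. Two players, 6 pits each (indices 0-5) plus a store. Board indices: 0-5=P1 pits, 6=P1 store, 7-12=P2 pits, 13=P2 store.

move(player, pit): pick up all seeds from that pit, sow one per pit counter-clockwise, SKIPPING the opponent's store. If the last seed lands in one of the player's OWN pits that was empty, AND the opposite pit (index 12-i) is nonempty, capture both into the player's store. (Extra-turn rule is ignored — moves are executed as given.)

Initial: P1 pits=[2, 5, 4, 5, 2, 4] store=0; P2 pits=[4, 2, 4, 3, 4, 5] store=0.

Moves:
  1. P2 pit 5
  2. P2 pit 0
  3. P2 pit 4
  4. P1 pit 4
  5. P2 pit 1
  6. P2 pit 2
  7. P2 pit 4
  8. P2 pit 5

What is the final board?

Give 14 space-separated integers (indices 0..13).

Answer: 6 2 6 6 0 5 1 0 0 0 6 0 0 12

Derivation:
Move 1: P2 pit5 -> P1=[3,6,5,6,2,4](0) P2=[4,2,4,3,4,0](1)
Move 2: P2 pit0 -> P1=[3,6,5,6,2,4](0) P2=[0,3,5,4,5,0](1)
Move 3: P2 pit4 -> P1=[4,7,6,6,2,4](0) P2=[0,3,5,4,0,1](2)
Move 4: P1 pit4 -> P1=[4,7,6,6,0,5](1) P2=[0,3,5,4,0,1](2)
Move 5: P2 pit1 -> P1=[4,0,6,6,0,5](1) P2=[0,0,6,5,0,1](10)
Move 6: P2 pit2 -> P1=[5,1,6,6,0,5](1) P2=[0,0,0,6,1,2](11)
Move 7: P2 pit4 -> P1=[5,1,6,6,0,5](1) P2=[0,0,0,6,0,3](11)
Move 8: P2 pit5 -> P1=[6,2,6,6,0,5](1) P2=[0,0,0,6,0,0](12)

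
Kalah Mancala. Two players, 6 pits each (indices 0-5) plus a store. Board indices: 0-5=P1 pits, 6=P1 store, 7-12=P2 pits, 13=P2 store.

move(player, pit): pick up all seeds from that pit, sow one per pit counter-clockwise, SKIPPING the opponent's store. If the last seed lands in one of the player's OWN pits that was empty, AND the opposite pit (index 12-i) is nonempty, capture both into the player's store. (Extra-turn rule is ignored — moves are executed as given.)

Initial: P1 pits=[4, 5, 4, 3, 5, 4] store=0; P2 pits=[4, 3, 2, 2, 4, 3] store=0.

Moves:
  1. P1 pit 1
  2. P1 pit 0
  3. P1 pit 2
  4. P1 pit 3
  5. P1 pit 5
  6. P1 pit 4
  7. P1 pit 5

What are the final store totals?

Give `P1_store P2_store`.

Move 1: P1 pit1 -> P1=[4,0,5,4,6,5](1) P2=[4,3,2,2,4,3](0)
Move 2: P1 pit0 -> P1=[0,1,6,5,7,5](1) P2=[4,3,2,2,4,3](0)
Move 3: P1 pit2 -> P1=[0,1,0,6,8,6](2) P2=[5,4,2,2,4,3](0)
Move 4: P1 pit3 -> P1=[0,1,0,0,9,7](3) P2=[6,5,3,2,4,3](0)
Move 5: P1 pit5 -> P1=[0,1,0,0,9,0](4) P2=[7,6,4,3,5,4](0)
Move 6: P1 pit4 -> P1=[0,1,0,0,0,1](11) P2=[8,7,5,4,6,0](0)
Move 7: P1 pit5 -> P1=[0,1,0,0,0,0](12) P2=[8,7,5,4,6,0](0)

Answer: 12 0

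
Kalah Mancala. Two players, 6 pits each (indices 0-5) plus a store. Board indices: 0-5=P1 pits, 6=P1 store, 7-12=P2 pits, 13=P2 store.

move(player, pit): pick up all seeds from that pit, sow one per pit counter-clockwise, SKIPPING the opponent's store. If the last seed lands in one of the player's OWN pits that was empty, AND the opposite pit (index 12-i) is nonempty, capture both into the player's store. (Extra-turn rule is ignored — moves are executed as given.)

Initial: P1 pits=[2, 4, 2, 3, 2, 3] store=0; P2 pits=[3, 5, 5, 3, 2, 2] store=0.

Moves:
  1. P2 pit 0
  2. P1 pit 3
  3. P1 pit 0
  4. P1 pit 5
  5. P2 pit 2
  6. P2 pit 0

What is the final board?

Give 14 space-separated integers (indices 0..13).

Move 1: P2 pit0 -> P1=[2,4,2,3,2,3](0) P2=[0,6,6,4,2,2](0)
Move 2: P1 pit3 -> P1=[2,4,2,0,3,4](1) P2=[0,6,6,4,2,2](0)
Move 3: P1 pit0 -> P1=[0,5,3,0,3,4](1) P2=[0,6,6,4,2,2](0)
Move 4: P1 pit5 -> P1=[0,5,3,0,3,0](2) P2=[1,7,7,4,2,2](0)
Move 5: P2 pit2 -> P1=[1,6,4,0,3,0](2) P2=[1,7,0,5,3,3](1)
Move 6: P2 pit0 -> P1=[1,6,4,0,3,0](2) P2=[0,8,0,5,3,3](1)

Answer: 1 6 4 0 3 0 2 0 8 0 5 3 3 1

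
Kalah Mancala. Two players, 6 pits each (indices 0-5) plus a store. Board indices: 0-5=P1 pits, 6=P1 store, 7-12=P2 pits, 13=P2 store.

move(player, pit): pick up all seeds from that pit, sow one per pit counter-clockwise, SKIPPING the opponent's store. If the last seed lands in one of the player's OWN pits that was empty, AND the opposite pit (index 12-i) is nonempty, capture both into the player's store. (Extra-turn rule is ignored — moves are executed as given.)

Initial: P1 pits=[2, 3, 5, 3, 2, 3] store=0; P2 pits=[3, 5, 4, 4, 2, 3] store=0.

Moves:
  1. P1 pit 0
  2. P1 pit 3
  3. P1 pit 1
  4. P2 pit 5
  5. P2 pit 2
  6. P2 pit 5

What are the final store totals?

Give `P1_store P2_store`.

Answer: 1 3

Derivation:
Move 1: P1 pit0 -> P1=[0,4,6,3,2,3](0) P2=[3,5,4,4,2,3](0)
Move 2: P1 pit3 -> P1=[0,4,6,0,3,4](1) P2=[3,5,4,4,2,3](0)
Move 3: P1 pit1 -> P1=[0,0,7,1,4,5](1) P2=[3,5,4,4,2,3](0)
Move 4: P2 pit5 -> P1=[1,1,7,1,4,5](1) P2=[3,5,4,4,2,0](1)
Move 5: P2 pit2 -> P1=[1,1,7,1,4,5](1) P2=[3,5,0,5,3,1](2)
Move 6: P2 pit5 -> P1=[1,1,7,1,4,5](1) P2=[3,5,0,5,3,0](3)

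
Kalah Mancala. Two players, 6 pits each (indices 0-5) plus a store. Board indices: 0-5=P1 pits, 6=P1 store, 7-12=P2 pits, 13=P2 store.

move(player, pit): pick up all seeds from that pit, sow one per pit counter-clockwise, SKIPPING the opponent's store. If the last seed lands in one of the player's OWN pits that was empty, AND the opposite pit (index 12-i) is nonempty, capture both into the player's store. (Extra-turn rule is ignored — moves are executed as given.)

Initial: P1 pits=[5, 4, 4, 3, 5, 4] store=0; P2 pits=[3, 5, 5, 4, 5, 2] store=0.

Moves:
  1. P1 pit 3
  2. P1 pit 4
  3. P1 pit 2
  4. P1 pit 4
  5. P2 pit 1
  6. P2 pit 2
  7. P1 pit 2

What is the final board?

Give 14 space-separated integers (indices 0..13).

Move 1: P1 pit3 -> P1=[5,4,4,0,6,5](1) P2=[3,5,5,4,5,2](0)
Move 2: P1 pit4 -> P1=[5,4,4,0,0,6](2) P2=[4,6,6,5,5,2](0)
Move 3: P1 pit2 -> P1=[5,4,0,1,1,7](3) P2=[4,6,6,5,5,2](0)
Move 4: P1 pit4 -> P1=[5,4,0,1,0,8](3) P2=[4,6,6,5,5,2](0)
Move 5: P2 pit1 -> P1=[6,4,0,1,0,8](3) P2=[4,0,7,6,6,3](1)
Move 6: P2 pit2 -> P1=[7,5,1,1,0,8](3) P2=[4,0,0,7,7,4](2)
Move 7: P1 pit2 -> P1=[7,5,0,2,0,8](3) P2=[4,0,0,7,7,4](2)

Answer: 7 5 0 2 0 8 3 4 0 0 7 7 4 2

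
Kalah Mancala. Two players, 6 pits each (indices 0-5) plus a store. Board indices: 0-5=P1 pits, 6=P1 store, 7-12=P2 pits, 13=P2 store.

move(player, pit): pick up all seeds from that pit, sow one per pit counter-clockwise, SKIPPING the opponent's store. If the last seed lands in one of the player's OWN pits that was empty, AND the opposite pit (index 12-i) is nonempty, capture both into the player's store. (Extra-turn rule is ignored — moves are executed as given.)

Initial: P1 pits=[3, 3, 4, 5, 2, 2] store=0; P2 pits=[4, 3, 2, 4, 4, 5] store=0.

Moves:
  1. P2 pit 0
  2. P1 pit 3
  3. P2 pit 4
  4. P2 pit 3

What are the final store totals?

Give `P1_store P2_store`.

Move 1: P2 pit0 -> P1=[3,3,4,5,2,2](0) P2=[0,4,3,5,5,5](0)
Move 2: P1 pit3 -> P1=[3,3,4,0,3,3](1) P2=[1,5,3,5,5,5](0)
Move 3: P2 pit4 -> P1=[4,4,5,0,3,3](1) P2=[1,5,3,5,0,6](1)
Move 4: P2 pit3 -> P1=[5,5,5,0,3,3](1) P2=[1,5,3,0,1,7](2)

Answer: 1 2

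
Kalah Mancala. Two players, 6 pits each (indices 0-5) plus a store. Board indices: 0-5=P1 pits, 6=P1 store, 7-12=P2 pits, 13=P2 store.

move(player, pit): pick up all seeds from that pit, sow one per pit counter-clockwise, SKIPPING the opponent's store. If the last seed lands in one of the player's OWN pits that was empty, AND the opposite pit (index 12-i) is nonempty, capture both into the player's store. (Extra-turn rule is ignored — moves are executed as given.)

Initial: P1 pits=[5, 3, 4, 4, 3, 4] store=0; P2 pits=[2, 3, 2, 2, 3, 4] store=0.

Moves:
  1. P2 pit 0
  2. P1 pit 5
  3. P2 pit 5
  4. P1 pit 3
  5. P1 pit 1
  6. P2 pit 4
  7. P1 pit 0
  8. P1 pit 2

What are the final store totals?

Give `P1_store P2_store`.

Answer: 4 2

Derivation:
Move 1: P2 pit0 -> P1=[5,3,4,4,3,4](0) P2=[0,4,3,2,3,4](0)
Move 2: P1 pit5 -> P1=[5,3,4,4,3,0](1) P2=[1,5,4,2,3,4](0)
Move 3: P2 pit5 -> P1=[6,4,5,4,3,0](1) P2=[1,5,4,2,3,0](1)
Move 4: P1 pit3 -> P1=[6,4,5,0,4,1](2) P2=[2,5,4,2,3,0](1)
Move 5: P1 pit1 -> P1=[6,0,6,1,5,2](2) P2=[2,5,4,2,3,0](1)
Move 6: P2 pit4 -> P1=[7,0,6,1,5,2](2) P2=[2,5,4,2,0,1](2)
Move 7: P1 pit0 -> P1=[0,1,7,2,6,3](3) P2=[3,5,4,2,0,1](2)
Move 8: P1 pit2 -> P1=[0,1,0,3,7,4](4) P2=[4,6,5,2,0,1](2)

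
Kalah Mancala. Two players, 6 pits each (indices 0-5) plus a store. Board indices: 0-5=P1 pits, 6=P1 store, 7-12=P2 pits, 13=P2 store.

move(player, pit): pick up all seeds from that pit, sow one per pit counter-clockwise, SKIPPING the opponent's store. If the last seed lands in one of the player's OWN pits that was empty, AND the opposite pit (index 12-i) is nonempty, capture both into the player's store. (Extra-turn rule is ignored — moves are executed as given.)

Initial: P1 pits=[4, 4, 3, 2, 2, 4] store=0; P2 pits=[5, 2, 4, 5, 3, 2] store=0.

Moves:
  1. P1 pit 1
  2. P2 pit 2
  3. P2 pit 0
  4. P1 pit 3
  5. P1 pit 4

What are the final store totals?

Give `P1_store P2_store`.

Answer: 2 1

Derivation:
Move 1: P1 pit1 -> P1=[4,0,4,3,3,5](0) P2=[5,2,4,5,3,2](0)
Move 2: P2 pit2 -> P1=[4,0,4,3,3,5](0) P2=[5,2,0,6,4,3](1)
Move 3: P2 pit0 -> P1=[4,0,4,3,3,5](0) P2=[0,3,1,7,5,4](1)
Move 4: P1 pit3 -> P1=[4,0,4,0,4,6](1) P2=[0,3,1,7,5,4](1)
Move 5: P1 pit4 -> P1=[4,0,4,0,0,7](2) P2=[1,4,1,7,5,4](1)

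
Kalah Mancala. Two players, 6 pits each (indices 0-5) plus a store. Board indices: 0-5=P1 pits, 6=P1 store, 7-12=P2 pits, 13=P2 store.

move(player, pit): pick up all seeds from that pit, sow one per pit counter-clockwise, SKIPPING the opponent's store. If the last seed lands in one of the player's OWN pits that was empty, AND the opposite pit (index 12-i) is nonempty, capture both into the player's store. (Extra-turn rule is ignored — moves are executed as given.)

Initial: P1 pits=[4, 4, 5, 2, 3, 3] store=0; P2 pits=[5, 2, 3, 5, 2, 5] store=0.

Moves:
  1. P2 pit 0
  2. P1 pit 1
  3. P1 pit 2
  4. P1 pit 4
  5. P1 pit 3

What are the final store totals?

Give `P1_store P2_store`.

Move 1: P2 pit0 -> P1=[4,4,5,2,3,3](0) P2=[0,3,4,6,3,6](0)
Move 2: P1 pit1 -> P1=[4,0,6,3,4,4](0) P2=[0,3,4,6,3,6](0)
Move 3: P1 pit2 -> P1=[4,0,0,4,5,5](1) P2=[1,4,4,6,3,6](0)
Move 4: P1 pit4 -> P1=[4,0,0,4,0,6](2) P2=[2,5,5,6,3,6](0)
Move 5: P1 pit3 -> P1=[4,0,0,0,1,7](3) P2=[3,5,5,6,3,6](0)

Answer: 3 0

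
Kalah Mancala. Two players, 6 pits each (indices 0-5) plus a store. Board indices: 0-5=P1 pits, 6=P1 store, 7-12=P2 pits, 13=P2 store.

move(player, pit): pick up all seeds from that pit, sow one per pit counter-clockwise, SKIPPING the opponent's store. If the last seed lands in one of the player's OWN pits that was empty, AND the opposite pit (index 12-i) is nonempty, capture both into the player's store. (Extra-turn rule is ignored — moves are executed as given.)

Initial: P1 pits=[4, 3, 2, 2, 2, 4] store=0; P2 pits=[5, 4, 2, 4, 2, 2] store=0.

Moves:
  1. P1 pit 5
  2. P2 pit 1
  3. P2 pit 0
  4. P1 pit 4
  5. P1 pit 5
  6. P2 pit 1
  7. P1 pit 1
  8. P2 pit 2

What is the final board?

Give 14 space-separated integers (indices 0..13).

Answer: 5 1 3 3 1 0 3 0 0 0 7 5 5 3

Derivation:
Move 1: P1 pit5 -> P1=[4,3,2,2,2,0](1) P2=[6,5,3,4,2,2](0)
Move 2: P2 pit1 -> P1=[4,3,2,2,2,0](1) P2=[6,0,4,5,3,3](1)
Move 3: P2 pit0 -> P1=[4,3,2,2,2,0](1) P2=[0,1,5,6,4,4](2)
Move 4: P1 pit4 -> P1=[4,3,2,2,0,1](2) P2=[0,1,5,6,4,4](2)
Move 5: P1 pit5 -> P1=[4,3,2,2,0,0](3) P2=[0,1,5,6,4,4](2)
Move 6: P2 pit1 -> P1=[4,3,2,2,0,0](3) P2=[0,0,6,6,4,4](2)
Move 7: P1 pit1 -> P1=[4,0,3,3,1,0](3) P2=[0,0,6,6,4,4](2)
Move 8: P2 pit2 -> P1=[5,1,3,3,1,0](3) P2=[0,0,0,7,5,5](3)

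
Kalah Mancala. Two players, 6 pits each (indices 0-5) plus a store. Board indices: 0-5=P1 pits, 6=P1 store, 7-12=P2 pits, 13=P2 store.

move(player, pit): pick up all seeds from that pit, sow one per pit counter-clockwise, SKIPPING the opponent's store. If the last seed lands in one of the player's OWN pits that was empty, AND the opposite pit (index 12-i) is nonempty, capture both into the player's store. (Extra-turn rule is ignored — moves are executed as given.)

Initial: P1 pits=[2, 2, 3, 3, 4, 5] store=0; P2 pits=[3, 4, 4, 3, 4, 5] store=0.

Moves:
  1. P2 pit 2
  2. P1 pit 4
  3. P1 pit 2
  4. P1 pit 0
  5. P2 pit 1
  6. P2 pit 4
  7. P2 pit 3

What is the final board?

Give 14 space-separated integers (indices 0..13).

Answer: 1 0 1 5 1 7 6 4 0 1 0 0 8 8

Derivation:
Move 1: P2 pit2 -> P1=[2,2,3,3,4,5](0) P2=[3,4,0,4,5,6](1)
Move 2: P1 pit4 -> P1=[2,2,3,3,0,6](1) P2=[4,5,0,4,5,6](1)
Move 3: P1 pit2 -> P1=[2,2,0,4,1,7](1) P2=[4,5,0,4,5,6](1)
Move 4: P1 pit0 -> P1=[0,3,0,4,1,7](6) P2=[4,5,0,0,5,6](1)
Move 5: P2 pit1 -> P1=[0,3,0,4,1,7](6) P2=[4,0,1,1,6,7](2)
Move 6: P2 pit4 -> P1=[1,4,1,5,1,7](6) P2=[4,0,1,1,0,8](3)
Move 7: P2 pit3 -> P1=[1,0,1,5,1,7](6) P2=[4,0,1,0,0,8](8)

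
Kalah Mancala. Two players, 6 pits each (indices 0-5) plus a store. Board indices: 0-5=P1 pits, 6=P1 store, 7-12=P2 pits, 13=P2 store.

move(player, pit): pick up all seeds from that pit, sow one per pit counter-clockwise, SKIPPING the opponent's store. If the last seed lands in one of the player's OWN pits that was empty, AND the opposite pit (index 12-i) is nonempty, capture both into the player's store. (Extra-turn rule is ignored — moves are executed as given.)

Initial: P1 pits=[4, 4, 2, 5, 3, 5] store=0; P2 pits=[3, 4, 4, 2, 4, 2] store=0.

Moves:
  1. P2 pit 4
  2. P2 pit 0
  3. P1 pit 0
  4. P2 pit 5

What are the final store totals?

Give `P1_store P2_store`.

Answer: 0 2

Derivation:
Move 1: P2 pit4 -> P1=[5,5,2,5,3,5](0) P2=[3,4,4,2,0,3](1)
Move 2: P2 pit0 -> P1=[5,5,2,5,3,5](0) P2=[0,5,5,3,0,3](1)
Move 3: P1 pit0 -> P1=[0,6,3,6,4,6](0) P2=[0,5,5,3,0,3](1)
Move 4: P2 pit5 -> P1=[1,7,3,6,4,6](0) P2=[0,5,5,3,0,0](2)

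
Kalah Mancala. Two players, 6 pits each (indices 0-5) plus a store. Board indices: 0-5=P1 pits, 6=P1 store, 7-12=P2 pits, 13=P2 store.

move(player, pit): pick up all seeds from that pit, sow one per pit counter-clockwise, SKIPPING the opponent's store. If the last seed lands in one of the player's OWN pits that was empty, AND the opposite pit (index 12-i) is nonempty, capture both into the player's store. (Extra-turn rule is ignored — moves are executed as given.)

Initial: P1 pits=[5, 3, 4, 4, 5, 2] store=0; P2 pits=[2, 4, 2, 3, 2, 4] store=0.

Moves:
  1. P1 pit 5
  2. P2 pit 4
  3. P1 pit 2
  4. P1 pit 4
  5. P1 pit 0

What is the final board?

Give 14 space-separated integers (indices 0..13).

Move 1: P1 pit5 -> P1=[5,3,4,4,5,0](1) P2=[3,4,2,3,2,4](0)
Move 2: P2 pit4 -> P1=[5,3,4,4,5,0](1) P2=[3,4,2,3,0,5](1)
Move 3: P1 pit2 -> P1=[5,3,0,5,6,1](2) P2=[3,4,2,3,0,5](1)
Move 4: P1 pit4 -> P1=[5,3,0,5,0,2](3) P2=[4,5,3,4,0,5](1)
Move 5: P1 pit0 -> P1=[0,4,1,6,1,3](3) P2=[4,5,3,4,0,5](1)

Answer: 0 4 1 6 1 3 3 4 5 3 4 0 5 1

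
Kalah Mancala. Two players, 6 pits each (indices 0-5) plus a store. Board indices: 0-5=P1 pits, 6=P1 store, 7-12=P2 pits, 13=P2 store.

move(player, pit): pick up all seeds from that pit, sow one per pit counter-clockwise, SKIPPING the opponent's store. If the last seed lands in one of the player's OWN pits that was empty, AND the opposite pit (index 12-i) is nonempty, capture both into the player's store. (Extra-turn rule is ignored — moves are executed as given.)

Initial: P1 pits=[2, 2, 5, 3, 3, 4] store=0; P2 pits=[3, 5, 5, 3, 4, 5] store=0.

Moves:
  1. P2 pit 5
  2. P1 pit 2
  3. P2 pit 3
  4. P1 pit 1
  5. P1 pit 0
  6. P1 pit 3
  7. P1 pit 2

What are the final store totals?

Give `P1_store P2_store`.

Answer: 2 2

Derivation:
Move 1: P2 pit5 -> P1=[3,3,6,4,3,4](0) P2=[3,5,5,3,4,0](1)
Move 2: P1 pit2 -> P1=[3,3,0,5,4,5](1) P2=[4,6,5,3,4,0](1)
Move 3: P2 pit3 -> P1=[3,3,0,5,4,5](1) P2=[4,6,5,0,5,1](2)
Move 4: P1 pit1 -> P1=[3,0,1,6,5,5](1) P2=[4,6,5,0,5,1](2)
Move 5: P1 pit0 -> P1=[0,1,2,7,5,5](1) P2=[4,6,5,0,5,1](2)
Move 6: P1 pit3 -> P1=[0,1,2,0,6,6](2) P2=[5,7,6,1,5,1](2)
Move 7: P1 pit2 -> P1=[0,1,0,1,7,6](2) P2=[5,7,6,1,5,1](2)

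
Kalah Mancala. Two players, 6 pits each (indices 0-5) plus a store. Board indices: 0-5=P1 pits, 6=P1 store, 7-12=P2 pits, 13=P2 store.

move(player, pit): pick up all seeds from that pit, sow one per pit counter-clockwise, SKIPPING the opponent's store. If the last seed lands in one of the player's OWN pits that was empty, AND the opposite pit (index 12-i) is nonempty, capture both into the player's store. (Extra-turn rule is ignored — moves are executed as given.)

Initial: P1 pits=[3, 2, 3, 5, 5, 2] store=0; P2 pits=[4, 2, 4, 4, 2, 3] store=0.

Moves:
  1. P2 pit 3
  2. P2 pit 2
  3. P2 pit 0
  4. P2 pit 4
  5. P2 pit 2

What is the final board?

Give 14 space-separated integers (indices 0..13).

Answer: 5 3 4 5 5 2 0 0 3 0 3 0 6 3

Derivation:
Move 1: P2 pit3 -> P1=[4,2,3,5,5,2](0) P2=[4,2,4,0,3,4](1)
Move 2: P2 pit2 -> P1=[4,2,3,5,5,2](0) P2=[4,2,0,1,4,5](2)
Move 3: P2 pit0 -> P1=[4,2,3,5,5,2](0) P2=[0,3,1,2,5,5](2)
Move 4: P2 pit4 -> P1=[5,3,4,5,5,2](0) P2=[0,3,1,2,0,6](3)
Move 5: P2 pit2 -> P1=[5,3,4,5,5,2](0) P2=[0,3,0,3,0,6](3)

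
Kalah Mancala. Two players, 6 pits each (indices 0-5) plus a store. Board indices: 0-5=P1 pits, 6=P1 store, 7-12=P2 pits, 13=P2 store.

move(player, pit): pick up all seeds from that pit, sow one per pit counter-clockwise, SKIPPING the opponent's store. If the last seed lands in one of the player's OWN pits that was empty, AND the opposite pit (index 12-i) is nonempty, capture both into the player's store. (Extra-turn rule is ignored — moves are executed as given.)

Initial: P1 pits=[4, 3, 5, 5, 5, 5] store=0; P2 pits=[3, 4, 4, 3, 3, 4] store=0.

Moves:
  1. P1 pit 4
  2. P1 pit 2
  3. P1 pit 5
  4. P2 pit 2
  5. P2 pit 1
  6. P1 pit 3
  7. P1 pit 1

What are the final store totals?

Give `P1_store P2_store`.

Answer: 4 2

Derivation:
Move 1: P1 pit4 -> P1=[4,3,5,5,0,6](1) P2=[4,5,5,3,3,4](0)
Move 2: P1 pit2 -> P1=[4,3,0,6,1,7](2) P2=[5,5,5,3,3,4](0)
Move 3: P1 pit5 -> P1=[4,3,0,6,1,0](3) P2=[6,6,6,4,4,5](0)
Move 4: P2 pit2 -> P1=[5,4,0,6,1,0](3) P2=[6,6,0,5,5,6](1)
Move 5: P2 pit1 -> P1=[6,4,0,6,1,0](3) P2=[6,0,1,6,6,7](2)
Move 6: P1 pit3 -> P1=[6,4,0,0,2,1](4) P2=[7,1,2,6,6,7](2)
Move 7: P1 pit1 -> P1=[6,0,1,1,3,2](4) P2=[7,1,2,6,6,7](2)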